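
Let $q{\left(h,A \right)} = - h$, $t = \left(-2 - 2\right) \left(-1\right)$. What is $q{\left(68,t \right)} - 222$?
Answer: $-290$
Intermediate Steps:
$t = 4$ ($t = \left(-4\right) \left(-1\right) = 4$)
$q{\left(68,t \right)} - 222 = \left(-1\right) 68 - 222 = -68 - 222 = -290$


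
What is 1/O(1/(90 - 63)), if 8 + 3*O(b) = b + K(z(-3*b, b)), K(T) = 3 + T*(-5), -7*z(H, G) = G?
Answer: -189/311 ≈ -0.60772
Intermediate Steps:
z(H, G) = -G/7
K(T) = 3 - 5*T
O(b) = -5/3 + 4*b/7 (O(b) = -8/3 + (b + (3 - (-5)*b/7))/3 = -8/3 + (b + (3 + 5*b/7))/3 = -8/3 + (3 + 12*b/7)/3 = -8/3 + (1 + 4*b/7) = -5/3 + 4*b/7)
1/O(1/(90 - 63)) = 1/(-5/3 + 4/(7*(90 - 63))) = 1/(-5/3 + (4/7)/27) = 1/(-5/3 + (4/7)*(1/27)) = 1/(-5/3 + 4/189) = 1/(-311/189) = -189/311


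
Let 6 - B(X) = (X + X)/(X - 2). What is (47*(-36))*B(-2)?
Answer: -8460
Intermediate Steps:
B(X) = 6 - 2*X/(-2 + X) (B(X) = 6 - (X + X)/(X - 2) = 6 - 2*X/(-2 + X))
(47*(-36))*B(-2) = (47*(-36))*(4*(-3 - 2)/(-2 - 2)) = -6768*(-5)/(-4) = -6768*(-1)*(-5)/4 = -1692*5 = -8460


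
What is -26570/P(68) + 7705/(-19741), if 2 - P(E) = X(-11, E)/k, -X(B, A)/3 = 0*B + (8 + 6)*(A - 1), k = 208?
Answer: -30228451/17663 ≈ -1711.4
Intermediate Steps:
X(B, A) = 42 - 42*A (X(B, A) = -3*(0*B + (8 + 6)*(A - 1)) = -3*(0 + 14*(-1 + A)) = -3*(0 + (-14 + 14*A)) = -3*(-14 + 14*A) = 42 - 42*A)
P(E) = 187/104 + 21*E/104 (P(E) = 2 - (42 - 42*E)/208 = 2 - (21/104 - 21*E/104) = 2 + (-21/104 + 21*E/104) = 187/104 + 21*E/104)
-26570/P(68) + 7705/(-19741) = -26570/(187/104 + (21/104)*68) + 7705/(-19741) = -26570/(187/104 + 357/26) + 7705*(-1/19741) = -26570/1615/104 - 7705/19741 = -26570*104/1615 - 7705/19741 = -552656/323 - 7705/19741 = -30228451/17663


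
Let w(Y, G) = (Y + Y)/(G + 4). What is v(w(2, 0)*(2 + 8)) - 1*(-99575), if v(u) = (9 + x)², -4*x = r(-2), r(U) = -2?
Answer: 398661/4 ≈ 99665.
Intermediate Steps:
x = ½ (x = -¼*(-2) = ½ ≈ 0.50000)
w(Y, G) = 2*Y/(4 + G) (w(Y, G) = (2*Y)/(4 + G) = 2*Y/(4 + G))
v(u) = 361/4 (v(u) = (9 + ½)² = (19/2)² = 361/4)
v(w(2, 0)*(2 + 8)) - 1*(-99575) = 361/4 - 1*(-99575) = 361/4 + 99575 = 398661/4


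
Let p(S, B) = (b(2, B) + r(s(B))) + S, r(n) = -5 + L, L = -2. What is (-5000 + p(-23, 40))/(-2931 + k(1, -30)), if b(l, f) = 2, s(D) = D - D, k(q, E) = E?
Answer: 1676/987 ≈ 1.6981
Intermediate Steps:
s(D) = 0
r(n) = -7 (r(n) = -5 - 2 = -7)
p(S, B) = -5 + S (p(S, B) = (2 - 7) + S = -5 + S)
(-5000 + p(-23, 40))/(-2931 + k(1, -30)) = (-5000 + (-5 - 23))/(-2931 - 30) = (-5000 - 28)/(-2961) = -5028*(-1/2961) = 1676/987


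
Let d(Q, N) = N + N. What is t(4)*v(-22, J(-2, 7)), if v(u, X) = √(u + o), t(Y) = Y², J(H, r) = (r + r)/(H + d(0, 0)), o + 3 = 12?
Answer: 16*I*√13 ≈ 57.689*I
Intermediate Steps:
o = 9 (o = -3 + 12 = 9)
d(Q, N) = 2*N
J(H, r) = 2*r/H (J(H, r) = (r + r)/(H + 2*0) = (2*r)/(H + 0) = (2*r)/H = 2*r/H)
v(u, X) = √(9 + u) (v(u, X) = √(u + 9) = √(9 + u))
t(4)*v(-22, J(-2, 7)) = 4²*√(9 - 22) = 16*√(-13) = 16*(I*√13) = 16*I*√13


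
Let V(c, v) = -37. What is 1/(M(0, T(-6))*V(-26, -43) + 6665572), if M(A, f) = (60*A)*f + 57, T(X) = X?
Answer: 1/6663463 ≈ 1.5007e-7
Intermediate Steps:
M(A, f) = 57 + 60*A*f (M(A, f) = 60*A*f + 57 = 57 + 60*A*f)
1/(M(0, T(-6))*V(-26, -43) + 6665572) = 1/((57 + 60*0*(-6))*(-37) + 6665572) = 1/((57 + 0)*(-37) + 6665572) = 1/(57*(-37) + 6665572) = 1/(-2109 + 6665572) = 1/6663463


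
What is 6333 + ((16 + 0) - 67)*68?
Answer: 2865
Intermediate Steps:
6333 + ((16 + 0) - 67)*68 = 6333 + (16 - 67)*68 = 6333 - 51*68 = 6333 - 3468 = 2865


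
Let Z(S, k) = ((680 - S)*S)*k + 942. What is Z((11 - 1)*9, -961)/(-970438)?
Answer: 25514079/485219 ≈ 52.583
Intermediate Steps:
Z(S, k) = 942 + S*k*(680 - S) (Z(S, k) = (S*(680 - S))*k + 942 = S*k*(680 - S) + 942 = 942 + S*k*(680 - S))
Z((11 - 1)*9, -961)/(-970438) = (942 - 1*(-961)*((11 - 1)*9)² + 680*((11 - 1)*9)*(-961))/(-970438) = (942 - 1*(-961)*(10*9)² + 680*(10*9)*(-961))*(-1/970438) = (942 - 1*(-961)*90² + 680*90*(-961))*(-1/970438) = (942 - 1*(-961)*8100 - 58813200)*(-1/970438) = (942 + 7784100 - 58813200)*(-1/970438) = -51028158*(-1/970438) = 25514079/485219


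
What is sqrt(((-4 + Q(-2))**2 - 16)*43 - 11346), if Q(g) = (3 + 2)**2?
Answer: 13*sqrt(41) ≈ 83.241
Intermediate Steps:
Q(g) = 25 (Q(g) = 5**2 = 25)
sqrt(((-4 + Q(-2))**2 - 16)*43 - 11346) = sqrt(((-4 + 25)**2 - 16)*43 - 11346) = sqrt((21**2 - 16)*43 - 11346) = sqrt((441 - 16)*43 - 11346) = sqrt(425*43 - 11346) = sqrt(18275 - 11346) = sqrt(6929) = 13*sqrt(41)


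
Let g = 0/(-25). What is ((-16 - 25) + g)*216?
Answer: -8856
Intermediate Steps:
g = 0 (g = 0*(-1/25) = 0)
((-16 - 25) + g)*216 = ((-16 - 25) + 0)*216 = (-41 + 0)*216 = -41*216 = -8856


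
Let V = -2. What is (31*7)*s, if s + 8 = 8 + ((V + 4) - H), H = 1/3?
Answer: 1085/3 ≈ 361.67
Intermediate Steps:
H = ⅓ ≈ 0.33333
s = 5/3 (s = -8 + (8 + ((-2 + 4) - 1*⅓)) = -8 + (8 + (2 - ⅓)) = -8 + (8 + 5/3) = -8 + 29/3 = 5/3 ≈ 1.6667)
(31*7)*s = (31*7)*(5/3) = 217*(5/3) = 1085/3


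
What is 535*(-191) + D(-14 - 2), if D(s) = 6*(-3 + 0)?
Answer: -102203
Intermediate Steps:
D(s) = -18 (D(s) = 6*(-3) = -18)
535*(-191) + D(-14 - 2) = 535*(-191) - 18 = -102185 - 18 = -102203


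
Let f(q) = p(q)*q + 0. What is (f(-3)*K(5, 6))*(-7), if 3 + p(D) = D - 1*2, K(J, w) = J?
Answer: -840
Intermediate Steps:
p(D) = -5 + D (p(D) = -3 + (D - 1*2) = -3 + (D - 2) = -3 + (-2 + D) = -5 + D)
f(q) = q*(-5 + q) (f(q) = (-5 + q)*q + 0 = q*(-5 + q) + 0 = q*(-5 + q))
(f(-3)*K(5, 6))*(-7) = (-3*(-5 - 3)*5)*(-7) = (-3*(-8)*5)*(-7) = (24*5)*(-7) = 120*(-7) = -840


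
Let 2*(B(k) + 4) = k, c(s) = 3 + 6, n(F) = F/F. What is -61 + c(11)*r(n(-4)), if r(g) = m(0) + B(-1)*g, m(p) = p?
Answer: -203/2 ≈ -101.50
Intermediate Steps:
n(F) = 1
c(s) = 9
B(k) = -4 + k/2
r(g) = -9*g/2 (r(g) = 0 + (-4 + (½)*(-1))*g = 0 + (-4 - ½)*g = 0 - 9*g/2 = -9*g/2)
-61 + c(11)*r(n(-4)) = -61 + 9*(-9/2*1) = -61 + 9*(-9/2) = -61 - 81/2 = -203/2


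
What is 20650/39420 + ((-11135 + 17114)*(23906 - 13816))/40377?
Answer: 79298929375/53055378 ≈ 1494.6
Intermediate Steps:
20650/39420 + ((-11135 + 17114)*(23906 - 13816))/40377 = 20650*(1/39420) + (5979*10090)*(1/40377) = 2065/3942 + 60328110*(1/40377) = 2065/3942 + 20109370/13459 = 79298929375/53055378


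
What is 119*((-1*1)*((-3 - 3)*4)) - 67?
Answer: 2789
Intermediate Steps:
119*((-1*1)*((-3 - 3)*4)) - 67 = 119*(-(-6)*4) - 67 = 119*(-1*(-24)) - 67 = 119*24 - 67 = 2856 - 67 = 2789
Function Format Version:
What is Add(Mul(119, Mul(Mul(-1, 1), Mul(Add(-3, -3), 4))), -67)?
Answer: 2789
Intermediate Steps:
Add(Mul(119, Mul(Mul(-1, 1), Mul(Add(-3, -3), 4))), -67) = Add(Mul(119, Mul(-1, Mul(-6, 4))), -67) = Add(Mul(119, Mul(-1, -24)), -67) = Add(Mul(119, 24), -67) = Add(2856, -67) = 2789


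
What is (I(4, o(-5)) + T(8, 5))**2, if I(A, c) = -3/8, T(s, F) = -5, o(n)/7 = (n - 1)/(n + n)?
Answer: 1849/64 ≈ 28.891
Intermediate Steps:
o(n) = 7*(-1 + n)/(2*n) (o(n) = 7*((n - 1)/(n + n)) = 7*((-1 + n)/((2*n))) = 7*((-1 + n)*(1/(2*n))) = 7*((-1 + n)/(2*n)) = 7*(-1 + n)/(2*n))
I(A, c) = -3/8 (I(A, c) = -3*1/8 = -3/8)
(I(4, o(-5)) + T(8, 5))**2 = (-3/8 - 5)**2 = (-43/8)**2 = 1849/64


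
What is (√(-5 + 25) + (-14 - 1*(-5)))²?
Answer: 101 - 36*√5 ≈ 20.502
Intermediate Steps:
(√(-5 + 25) + (-14 - 1*(-5)))² = (√20 + (-14 + 5))² = (2*√5 - 9)² = (-9 + 2*√5)²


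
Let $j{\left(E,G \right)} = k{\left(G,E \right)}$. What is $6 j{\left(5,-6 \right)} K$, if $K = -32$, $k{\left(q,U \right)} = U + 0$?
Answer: $-960$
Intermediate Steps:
$k{\left(q,U \right)} = U$
$j{\left(E,G \right)} = E$
$6 j{\left(5,-6 \right)} K = 6 \cdot 5 \left(-32\right) = 30 \left(-32\right) = -960$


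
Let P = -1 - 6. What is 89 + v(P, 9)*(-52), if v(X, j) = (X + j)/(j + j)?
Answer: 749/9 ≈ 83.222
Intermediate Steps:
P = -7
v(X, j) = (X + j)/(2*j) (v(X, j) = (X + j)/((2*j)) = (X + j)*(1/(2*j)) = (X + j)/(2*j))
89 + v(P, 9)*(-52) = 89 + ((½)*(-7 + 9)/9)*(-52) = 89 + ((½)*(⅑)*2)*(-52) = 89 + (⅑)*(-52) = 89 - 52/9 = 749/9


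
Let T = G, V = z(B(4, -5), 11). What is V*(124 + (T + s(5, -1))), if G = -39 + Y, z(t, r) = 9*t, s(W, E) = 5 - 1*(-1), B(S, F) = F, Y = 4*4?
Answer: -4815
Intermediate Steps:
Y = 16
s(W, E) = 6 (s(W, E) = 5 + 1 = 6)
V = -45 (V = 9*(-5) = -45)
G = -23 (G = -39 + 16 = -23)
T = -23
V*(124 + (T + s(5, -1))) = -45*(124 + (-23 + 6)) = -45*(124 - 17) = -45*107 = -4815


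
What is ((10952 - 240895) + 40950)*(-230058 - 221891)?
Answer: 85415197357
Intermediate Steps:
((10952 - 240895) + 40950)*(-230058 - 221891) = (-229943 + 40950)*(-451949) = -188993*(-451949) = 85415197357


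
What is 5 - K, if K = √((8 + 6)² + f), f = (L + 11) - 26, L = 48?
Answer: 5 - √229 ≈ -10.133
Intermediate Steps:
f = 33 (f = (48 + 11) - 26 = 59 - 26 = 33)
K = √229 (K = √((8 + 6)² + 33) = √(14² + 33) = √(196 + 33) = √229 ≈ 15.133)
5 - K = 5 - √229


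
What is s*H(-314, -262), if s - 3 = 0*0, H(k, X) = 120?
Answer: 360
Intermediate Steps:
s = 3 (s = 3 + 0*0 = 3 + 0 = 3)
s*H(-314, -262) = 3*120 = 360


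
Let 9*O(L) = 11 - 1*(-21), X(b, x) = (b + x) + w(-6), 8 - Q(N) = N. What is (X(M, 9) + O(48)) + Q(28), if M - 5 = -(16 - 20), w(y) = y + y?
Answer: -94/9 ≈ -10.444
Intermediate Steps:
w(y) = 2*y
Q(N) = 8 - N
M = 9 (M = 5 - (16 - 20) = 5 - 1*(-4) = 5 + 4 = 9)
X(b, x) = -12 + b + x (X(b, x) = (b + x) + 2*(-6) = (b + x) - 12 = -12 + b + x)
O(L) = 32/9 (O(L) = (11 - 1*(-21))/9 = (11 + 21)/9 = (⅑)*32 = 32/9)
(X(M, 9) + O(48)) + Q(28) = ((-12 + 9 + 9) + 32/9) + (8 - 1*28) = (6 + 32/9) + (8 - 28) = 86/9 - 20 = -94/9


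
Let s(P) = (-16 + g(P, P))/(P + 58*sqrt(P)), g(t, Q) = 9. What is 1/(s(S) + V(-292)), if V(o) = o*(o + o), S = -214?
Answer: 130571926874/22266169801420465 - 406*I*sqrt(214)/22266169801420465 ≈ 5.8641e-6 - 2.6674e-13*I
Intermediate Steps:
V(o) = 2*o**2 (V(o) = o*(2*o) = 2*o**2)
s(P) = -7/(P + 58*sqrt(P)) (s(P) = (-16 + 9)/(P + 58*sqrt(P)) = -7/(P + 58*sqrt(P)))
1/(s(S) + V(-292)) = 1/(-7/(-214 + 58*sqrt(-214)) + 2*(-292)**2) = 1/(-7/(-214 + 58*(I*sqrt(214))) + 2*85264) = 1/(-7/(-214 + 58*I*sqrt(214)) + 170528) = 1/(170528 - 7/(-214 + 58*I*sqrt(214)))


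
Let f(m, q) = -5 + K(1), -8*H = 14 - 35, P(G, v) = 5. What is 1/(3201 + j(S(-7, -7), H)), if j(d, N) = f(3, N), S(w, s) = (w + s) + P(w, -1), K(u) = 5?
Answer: 1/3201 ≈ 0.00031240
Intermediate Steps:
H = 21/8 (H = -(14 - 35)/8 = -1/8*(-21) = 21/8 ≈ 2.6250)
f(m, q) = 0 (f(m, q) = -5 + 5 = 0)
S(w, s) = 5 + s + w (S(w, s) = (w + s) + 5 = (s + w) + 5 = 5 + s + w)
j(d, N) = 0
1/(3201 + j(S(-7, -7), H)) = 1/(3201 + 0) = 1/3201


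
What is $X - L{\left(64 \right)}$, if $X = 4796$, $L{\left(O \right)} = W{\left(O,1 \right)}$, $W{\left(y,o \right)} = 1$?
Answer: $4795$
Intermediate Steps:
$L{\left(O \right)} = 1$
$X - L{\left(64 \right)} = 4796 - 1 = 4795$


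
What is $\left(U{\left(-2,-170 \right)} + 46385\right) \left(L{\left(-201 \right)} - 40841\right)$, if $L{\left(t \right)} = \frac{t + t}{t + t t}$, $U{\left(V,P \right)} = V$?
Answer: $- \frac{189432856683}{100} \approx -1.8943 \cdot 10^{9}$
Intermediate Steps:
$L{\left(t \right)} = \frac{2 t}{t + t^{2}}$
$\left(U{\left(-2,-170 \right)} + 46385\right) \left(L{\left(-201 \right)} - 40841\right) = \left(-2 + 46385\right) \left(\frac{2}{1 - 201} - 40841\right) = 46383 \left(\frac{2}{-200} - 40841\right) = 46383 \left(2 \left(- \frac{1}{200}\right) - 40841\right) = 46383 \left(- \frac{1}{100} - 40841\right) = 46383 \left(- \frac{4084101}{100}\right) = - \frac{189432856683}{100}$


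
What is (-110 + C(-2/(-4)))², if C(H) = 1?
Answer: 11881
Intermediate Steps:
(-110 + C(-2/(-4)))² = (-110 + 1)² = (-109)² = 11881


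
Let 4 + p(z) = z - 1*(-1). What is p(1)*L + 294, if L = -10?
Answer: 314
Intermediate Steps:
p(z) = -3 + z (p(z) = -4 + (z - 1*(-1)) = -4 + (z + 1) = -4 + (1 + z) = -3 + z)
p(1)*L + 294 = (-3 + 1)*(-10) + 294 = -2*(-10) + 294 = 20 + 294 = 314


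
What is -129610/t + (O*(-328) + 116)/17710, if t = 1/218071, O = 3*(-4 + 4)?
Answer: -250279334354992/8855 ≈ -2.8264e+10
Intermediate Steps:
O = 0 (O = 3*0 = 0)
t = 1/218071 ≈ 4.5857e-6
-129610/t + (O*(-328) + 116)/17710 = -129610/1/218071 + (0*(-328) + 116)/17710 = -129610*218071 + (0 + 116)*(1/17710) = -28264182310 + 116*(1/17710) = -28264182310 + 58/8855 = -250279334354992/8855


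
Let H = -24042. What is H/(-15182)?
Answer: 12021/7591 ≈ 1.5836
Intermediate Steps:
H/(-15182) = -24042/(-15182) = -24042*(-1/15182) = 12021/7591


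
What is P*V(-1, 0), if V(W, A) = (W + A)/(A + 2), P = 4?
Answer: -2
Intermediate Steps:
V(W, A) = (A + W)/(2 + A)
P*V(-1, 0) = 4*((0 - 1)/(2 + 0)) = 4*(-1/2) = 4*((½)*(-1)) = 4*(-½) = -2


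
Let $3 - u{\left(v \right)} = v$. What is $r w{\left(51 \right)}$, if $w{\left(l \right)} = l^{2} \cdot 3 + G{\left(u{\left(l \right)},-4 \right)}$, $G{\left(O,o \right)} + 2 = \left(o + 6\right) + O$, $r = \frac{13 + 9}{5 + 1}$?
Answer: $28435$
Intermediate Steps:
$u{\left(v \right)} = 3 - v$
$r = \frac{11}{3}$ ($r = \frac{22}{6} = 22 \cdot \frac{1}{6} = \frac{11}{3} \approx 3.6667$)
$G{\left(O,o \right)} = 4 + O + o$ ($G{\left(O,o \right)} = -2 + \left(\left(o + 6\right) + O\right) = -2 + \left(\left(6 + o\right) + O\right) = -2 + \left(6 + O + o\right) = 4 + O + o$)
$w{\left(l \right)} = 3 - l + 3 l^{2}$ ($w{\left(l \right)} = l^{2} \cdot 3 - \left(-3 + l\right) = 3 l^{2} - \left(-3 + l\right) = 3 - l + 3 l^{2}$)
$r w{\left(51 \right)} = \frac{11 \left(3 - 51 + 3 \cdot 51^{2}\right)}{3} = \frac{11 \left(3 - 51 + 3 \cdot 2601\right)}{3} = \frac{11 \left(3 - 51 + 7803\right)}{3} = \frac{11}{3} \cdot 7755 = 28435$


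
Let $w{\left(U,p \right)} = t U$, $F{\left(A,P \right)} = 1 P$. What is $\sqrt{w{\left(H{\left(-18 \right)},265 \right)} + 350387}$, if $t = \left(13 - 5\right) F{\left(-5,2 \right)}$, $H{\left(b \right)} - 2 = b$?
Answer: $\sqrt{350131} \approx 591.72$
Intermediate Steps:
$H{\left(b \right)} = 2 + b$
$F{\left(A,P \right)} = P$
$t = 16$ ($t = \left(13 - 5\right) 2 = 8 \cdot 2 = 16$)
$w{\left(U,p \right)} = 16 U$
$\sqrt{w{\left(H{\left(-18 \right)},265 \right)} + 350387} = \sqrt{16 \left(2 - 18\right) + 350387} = \sqrt{16 \left(-16\right) + 350387} = \sqrt{-256 + 350387} = \sqrt{350131}$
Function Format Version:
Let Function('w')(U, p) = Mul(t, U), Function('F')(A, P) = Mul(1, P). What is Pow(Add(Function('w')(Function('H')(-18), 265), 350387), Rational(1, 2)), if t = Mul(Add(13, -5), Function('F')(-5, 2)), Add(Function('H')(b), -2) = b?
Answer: Pow(350131, Rational(1, 2)) ≈ 591.72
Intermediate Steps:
Function('H')(b) = Add(2, b)
Function('F')(A, P) = P
t = 16 (t = Mul(Add(13, -5), 2) = Mul(8, 2) = 16)
Function('w')(U, p) = Mul(16, U)
Pow(Add(Function('w')(Function('H')(-18), 265), 350387), Rational(1, 2)) = Pow(Add(Mul(16, Add(2, -18)), 350387), Rational(1, 2)) = Pow(Add(Mul(16, -16), 350387), Rational(1, 2)) = Pow(Add(-256, 350387), Rational(1, 2)) = Pow(350131, Rational(1, 2))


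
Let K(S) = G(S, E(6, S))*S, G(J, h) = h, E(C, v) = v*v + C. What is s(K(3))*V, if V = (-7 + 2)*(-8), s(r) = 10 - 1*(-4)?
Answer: 560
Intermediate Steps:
E(C, v) = C + v² (E(C, v) = v² + C = C + v²)
K(S) = S*(6 + S²) (K(S) = (6 + S²)*S = S*(6 + S²))
s(r) = 14 (s(r) = 10 + 4 = 14)
V = 40 (V = -5*(-8) = 40)
s(K(3))*V = 14*40 = 560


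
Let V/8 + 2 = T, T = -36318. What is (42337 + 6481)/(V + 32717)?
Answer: -48818/257843 ≈ -0.18933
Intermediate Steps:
V = -290560 (V = -16 + 8*(-36318) = -16 - 290544 = -290560)
(42337 + 6481)/(V + 32717) = (42337 + 6481)/(-290560 + 32717) = 48818/(-257843) = 48818*(-1/257843) = -48818/257843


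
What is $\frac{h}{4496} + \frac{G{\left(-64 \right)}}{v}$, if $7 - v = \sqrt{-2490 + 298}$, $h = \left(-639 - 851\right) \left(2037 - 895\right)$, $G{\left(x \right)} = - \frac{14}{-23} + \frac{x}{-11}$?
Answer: $- \frac{80391561989}{212425884} + \frac{2168 i \sqrt{137}}{188991} \approx -378.45 + 0.13427 i$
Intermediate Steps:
$G{\left(x \right)} = \frac{14}{23} - \frac{x}{11}$ ($G{\left(x \right)} = \left(-14\right) \left(- \frac{1}{23}\right) + x \left(- \frac{1}{11}\right) = \frac{14}{23} - \frac{x}{11}$)
$h = -1701580$ ($h = \left(-1490\right) 1142 = -1701580$)
$v = 7 - 4 i \sqrt{137}$ ($v = 7 - \sqrt{-2490 + 298} = 7 - \sqrt{-2192} = 7 - 4 i \sqrt{137} \approx 7.0 - 46.819 i$)
$\frac{h}{4496} + \frac{G{\left(-64 \right)}}{v} = - \frac{1701580}{4496} + \frac{\frac{14}{23} - - \frac{64}{11}}{7 - 4 i \sqrt{137}} = \left(-1701580\right) \frac{1}{4496} + \frac{\frac{14}{23} + \frac{64}{11}}{7 - 4 i \sqrt{137}} = - \frac{425395}{1124} + \frac{1626}{253 \left(7 - 4 i \sqrt{137}\right)}$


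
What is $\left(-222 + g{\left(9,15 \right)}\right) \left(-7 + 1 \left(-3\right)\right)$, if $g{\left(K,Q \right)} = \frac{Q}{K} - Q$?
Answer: $\frac{7060}{3} \approx 2353.3$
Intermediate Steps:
$g{\left(K,Q \right)} = - Q + \frac{Q}{K}$
$\left(-222 + g{\left(9,15 \right)}\right) \left(-7 + 1 \left(-3\right)\right) = \left(-222 + \left(\left(-1\right) 15 + \frac{15}{9}\right)\right) \left(-7 + 1 \left(-3\right)\right) = \left(-222 + \left(-15 + 15 \cdot \frac{1}{9}\right)\right) \left(-7 - 3\right) = \left(-222 + \left(-15 + \frac{5}{3}\right)\right) \left(-10\right) = \left(-222 - \frac{40}{3}\right) \left(-10\right) = \left(- \frac{706}{3}\right) \left(-10\right) = \frac{7060}{3}$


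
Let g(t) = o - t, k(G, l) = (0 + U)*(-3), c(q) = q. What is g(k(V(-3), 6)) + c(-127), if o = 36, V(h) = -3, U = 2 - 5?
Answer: -100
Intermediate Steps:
U = -3
k(G, l) = 9 (k(G, l) = (0 - 3)*(-3) = -3*(-3) = 9)
g(t) = 36 - t
g(k(V(-3), 6)) + c(-127) = (36 - 1*9) - 127 = (36 - 9) - 127 = 27 - 127 = -100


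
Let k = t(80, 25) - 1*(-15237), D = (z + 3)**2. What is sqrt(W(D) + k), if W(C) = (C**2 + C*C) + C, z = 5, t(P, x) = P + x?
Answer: 3*sqrt(2622) ≈ 153.62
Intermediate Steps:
D = 64 (D = (5 + 3)**2 = 8**2 = 64)
W(C) = C + 2*C**2 (W(C) = (C**2 + C**2) + C = 2*C**2 + C = C + 2*C**2)
k = 15342 (k = (80 + 25) - 1*(-15237) = 105 + 15237 = 15342)
sqrt(W(D) + k) = sqrt(64*(1 + 2*64) + 15342) = sqrt(64*(1 + 128) + 15342) = sqrt(64*129 + 15342) = sqrt(8256 + 15342) = sqrt(23598) = 3*sqrt(2622)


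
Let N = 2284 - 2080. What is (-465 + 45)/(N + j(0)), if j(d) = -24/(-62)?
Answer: -1085/528 ≈ -2.0549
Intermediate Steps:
N = 204
j(d) = 12/31 (j(d) = -24*(-1/62) = 12/31)
(-465 + 45)/(N + j(0)) = (-465 + 45)/(204 + 12/31) = -420/6336/31 = -420*31/6336 = -1085/528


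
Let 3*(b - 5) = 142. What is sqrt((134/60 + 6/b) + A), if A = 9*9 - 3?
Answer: sqrt(1782447690)/4710 ≈ 8.9637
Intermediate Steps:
b = 157/3 (b = 5 + (1/3)*142 = 5 + 142/3 = 157/3 ≈ 52.333)
A = 78 (A = 81 - 3 = 78)
sqrt((134/60 + 6/b) + A) = sqrt((134/60 + 6/(157/3)) + 78) = sqrt((134*(1/60) + 6*(3/157)) + 78) = sqrt((67/30 + 18/157) + 78) = sqrt(11059/4710 + 78) = sqrt(378439/4710) = sqrt(1782447690)/4710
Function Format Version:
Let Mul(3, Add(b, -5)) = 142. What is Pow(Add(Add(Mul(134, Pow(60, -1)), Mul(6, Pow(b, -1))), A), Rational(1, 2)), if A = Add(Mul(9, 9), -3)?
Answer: Mul(Rational(1, 4710), Pow(1782447690, Rational(1, 2))) ≈ 8.9637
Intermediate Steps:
b = Rational(157, 3) (b = Add(5, Mul(Rational(1, 3), 142)) = Add(5, Rational(142, 3)) = Rational(157, 3) ≈ 52.333)
A = 78 (A = Add(81, -3) = 78)
Pow(Add(Add(Mul(134, Pow(60, -1)), Mul(6, Pow(b, -1))), A), Rational(1, 2)) = Pow(Add(Add(Mul(134, Pow(60, -1)), Mul(6, Pow(Rational(157, 3), -1))), 78), Rational(1, 2)) = Pow(Add(Add(Mul(134, Rational(1, 60)), Mul(6, Rational(3, 157))), 78), Rational(1, 2)) = Pow(Add(Add(Rational(67, 30), Rational(18, 157)), 78), Rational(1, 2)) = Pow(Add(Rational(11059, 4710), 78), Rational(1, 2)) = Pow(Rational(378439, 4710), Rational(1, 2)) = Mul(Rational(1, 4710), Pow(1782447690, Rational(1, 2)))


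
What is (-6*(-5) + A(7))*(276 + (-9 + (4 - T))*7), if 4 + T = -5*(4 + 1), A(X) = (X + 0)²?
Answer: 35076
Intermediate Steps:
A(X) = X²
T = -29 (T = -4 - 5*(4 + 1) = -4 - 5*5 = -4 - 25 = -29)
(-6*(-5) + A(7))*(276 + (-9 + (4 - T))*7) = (-6*(-5) + 7²)*(276 + (-9 + (4 - 1*(-29)))*7) = (30 + 49)*(276 + (-9 + (4 + 29))*7) = 79*(276 + (-9 + 33)*7) = 79*(276 + 24*7) = 79*(276 + 168) = 79*444 = 35076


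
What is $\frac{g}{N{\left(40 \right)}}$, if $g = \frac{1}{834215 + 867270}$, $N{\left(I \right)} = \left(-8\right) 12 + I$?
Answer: $- \frac{1}{95283160} \approx -1.0495 \cdot 10^{-8}$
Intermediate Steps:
$N{\left(I \right)} = -96 + I$
$g = \frac{1}{1701485} \approx 5.8772 \cdot 10^{-7}$
$\frac{g}{N{\left(40 \right)}} = \frac{1}{1701485 \left(-96 + 40\right)} = \frac{1}{1701485 \left(-56\right)} = \frac{1}{1701485} \left(- \frac{1}{56}\right) = - \frac{1}{95283160}$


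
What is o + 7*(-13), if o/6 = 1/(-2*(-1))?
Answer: -88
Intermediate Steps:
o = 3 (o = 6/((-2*(-1))) = 6/2 = 6*(1/2) = 3)
o + 7*(-13) = 3 + 7*(-13) = 3 - 91 = -88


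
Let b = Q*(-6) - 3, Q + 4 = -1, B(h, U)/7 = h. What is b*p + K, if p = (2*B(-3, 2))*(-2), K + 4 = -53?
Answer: 2211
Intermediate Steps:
K = -57 (K = -4 - 53 = -57)
B(h, U) = 7*h
Q = -5 (Q = -4 - 1 = -5)
p = 84 (p = (2*(7*(-3)))*(-2) = (2*(-21))*(-2) = -42*(-2) = 84)
b = 27 (b = -5*(-6) - 3 = 30 - 3 = 27)
b*p + K = 27*84 - 57 = 2268 - 57 = 2211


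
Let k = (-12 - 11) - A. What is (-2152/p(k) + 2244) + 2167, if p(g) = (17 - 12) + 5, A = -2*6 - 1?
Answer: 20979/5 ≈ 4195.8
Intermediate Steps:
A = -13 (A = -12 - 1 = -13)
k = -10 (k = (-12 - 11) - 1*(-13) = -23 + 13 = -10)
p(g) = 10 (p(g) = 5 + 5 = 10)
(-2152/p(k) + 2244) + 2167 = (-2152/10 + 2244) + 2167 = (-2152*⅒ + 2244) + 2167 = (-1076/5 + 2244) + 2167 = 10144/5 + 2167 = 20979/5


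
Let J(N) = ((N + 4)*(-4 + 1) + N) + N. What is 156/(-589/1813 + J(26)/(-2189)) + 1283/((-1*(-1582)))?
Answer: -25073512577/49505526 ≈ -506.48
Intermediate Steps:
J(N) = -12 - N (J(N) = ((4 + N)*(-3) + N) + N = ((-12 - 3*N) + N) + N = (-12 - 2*N) + N = -12 - N)
156/(-589/1813 + J(26)/(-2189)) + 1283/((-1*(-1582))) = 156/(-589/1813 + (-12 - 1*26)/(-2189)) + 1283/((-1*(-1582))) = 156/(-589*1/1813 + (-12 - 26)*(-1/2189)) + 1283/1582 = 156/(-589/1813 - 38*(-1/2189)) + 1283*(1/1582) = 156/(-589/1813 + 38/2189) + 1283/1582 = 156/(-1220427/3968657) + 1283/1582 = 156*(-3968657/1220427) + 1283/1582 = -15874628/31293 + 1283/1582 = -25073512577/49505526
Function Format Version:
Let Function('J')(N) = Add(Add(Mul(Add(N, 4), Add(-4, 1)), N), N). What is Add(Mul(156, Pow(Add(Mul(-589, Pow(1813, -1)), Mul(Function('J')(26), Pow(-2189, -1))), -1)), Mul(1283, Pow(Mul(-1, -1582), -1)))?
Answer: Rational(-25073512577, 49505526) ≈ -506.48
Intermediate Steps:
Function('J')(N) = Add(-12, Mul(-1, N)) (Function('J')(N) = Add(Add(Mul(Add(4, N), -3), N), N) = Add(Add(Add(-12, Mul(-3, N)), N), N) = Add(Add(-12, Mul(-2, N)), N) = Add(-12, Mul(-1, N)))
Add(Mul(156, Pow(Add(Mul(-589, Pow(1813, -1)), Mul(Function('J')(26), Pow(-2189, -1))), -1)), Mul(1283, Pow(Mul(-1, -1582), -1))) = Add(Mul(156, Pow(Add(Mul(-589, Pow(1813, -1)), Mul(Add(-12, Mul(-1, 26)), Pow(-2189, -1))), -1)), Mul(1283, Pow(Mul(-1, -1582), -1))) = Add(Mul(156, Pow(Add(Mul(-589, Rational(1, 1813)), Mul(Add(-12, -26), Rational(-1, 2189))), -1)), Mul(1283, Pow(1582, -1))) = Add(Mul(156, Pow(Add(Rational(-589, 1813), Mul(-38, Rational(-1, 2189))), -1)), Mul(1283, Rational(1, 1582))) = Add(Mul(156, Pow(Add(Rational(-589, 1813), Rational(38, 2189)), -1)), Rational(1283, 1582)) = Add(Mul(156, Pow(Rational(-1220427, 3968657), -1)), Rational(1283, 1582)) = Add(Mul(156, Rational(-3968657, 1220427)), Rational(1283, 1582)) = Add(Rational(-15874628, 31293), Rational(1283, 1582)) = Rational(-25073512577, 49505526)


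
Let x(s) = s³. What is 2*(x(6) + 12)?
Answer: 456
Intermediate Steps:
2*(x(6) + 12) = 2*(6³ + 12) = 2*(216 + 12) = 2*228 = 456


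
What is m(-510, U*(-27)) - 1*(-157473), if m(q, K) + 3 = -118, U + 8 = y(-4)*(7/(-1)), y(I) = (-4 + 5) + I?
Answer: 157352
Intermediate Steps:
y(I) = 1 + I
U = 13 (U = -8 + (1 - 4)*(7/(-1)) = -8 - 21*(-1) = -8 - 3*(-7) = -8 + 21 = 13)
m(q, K) = -121 (m(q, K) = -3 - 118 = -121)
m(-510, U*(-27)) - 1*(-157473) = -121 - 1*(-157473) = -121 + 157473 = 157352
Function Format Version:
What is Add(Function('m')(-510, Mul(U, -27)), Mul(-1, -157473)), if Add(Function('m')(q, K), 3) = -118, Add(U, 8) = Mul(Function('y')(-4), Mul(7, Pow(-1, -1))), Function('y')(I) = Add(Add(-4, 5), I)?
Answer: 157352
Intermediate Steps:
Function('y')(I) = Add(1, I)
U = 13 (U = Add(-8, Mul(Add(1, -4), Mul(7, Pow(-1, -1)))) = Add(-8, Mul(-3, Mul(7, -1))) = Add(-8, Mul(-3, -7)) = Add(-8, 21) = 13)
Function('m')(q, K) = -121 (Function('m')(q, K) = Add(-3, -118) = -121)
Add(Function('m')(-510, Mul(U, -27)), Mul(-1, -157473)) = Add(-121, Mul(-1, -157473)) = Add(-121, 157473) = 157352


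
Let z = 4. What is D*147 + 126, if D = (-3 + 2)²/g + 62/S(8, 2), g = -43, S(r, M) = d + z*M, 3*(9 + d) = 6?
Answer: 397173/43 ≈ 9236.6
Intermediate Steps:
d = -7 (d = -9 + (⅓)*6 = -9 + 2 = -7)
S(r, M) = -7 + 4*M
D = 2665/43 (D = (-3 + 2)²/(-43) + 62/(-7 + 4*2) = (-1)²*(-1/43) + 62/(-7 + 8) = 1*(-1/43) + 62/1 = -1/43 + 62*1 = -1/43 + 62 = 2665/43 ≈ 61.977)
D*147 + 126 = (2665/43)*147 + 126 = 391755/43 + 126 = 397173/43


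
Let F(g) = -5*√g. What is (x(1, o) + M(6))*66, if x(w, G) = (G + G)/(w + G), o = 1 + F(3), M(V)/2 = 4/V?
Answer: 15884/71 + 660*√3/71 ≈ 239.82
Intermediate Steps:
M(V) = 8/V (M(V) = 2*(4/V) = 8/V)
o = 1 - 5*√3 ≈ -7.6603
x(w, G) = 2*G/(G + w) (x(w, G) = (2*G)/(G + w) = 2*G/(G + w))
(x(1, o) + M(6))*66 = (2*(1 - 5*√3)/((1 - 5*√3) + 1) + 8/6)*66 = (2*(1 - 5*√3)/(2 - 5*√3) + 8*(⅙))*66 = (2*(1 - 5*√3)/(2 - 5*√3) + 4/3)*66 = (4/3 + 2*(1 - 5*√3)/(2 - 5*√3))*66 = 88 + 132*(1 - 5*√3)/(2 - 5*√3)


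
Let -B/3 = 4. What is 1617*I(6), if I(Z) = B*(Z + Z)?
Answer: -232848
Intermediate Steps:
B = -12 (B = -3*4 = -12)
I(Z) = -24*Z (I(Z) = -12*(Z + Z) = -24*Z)
1617*I(6) = 1617*(-24*6) = 1617*(-144) = -232848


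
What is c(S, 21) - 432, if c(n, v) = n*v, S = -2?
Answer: -474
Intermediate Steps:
c(S, 21) - 432 = -2*21 - 432 = -42 - 432 = -474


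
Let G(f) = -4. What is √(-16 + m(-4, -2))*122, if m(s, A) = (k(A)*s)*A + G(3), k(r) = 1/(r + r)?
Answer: 122*I*√22 ≈ 572.23*I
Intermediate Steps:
k(r) = 1/(2*r)
m(s, A) = -4 + s/2 (m(s, A) = ((1/(2*A))*s)*A - 4 = (s/(2*A))*A - 4 = s/2 - 4 = -4 + s/2)
√(-16 + m(-4, -2))*122 = √(-16 + (-4 + (½)*(-4)))*122 = √(-16 + (-4 - 2))*122 = √(-16 - 6)*122 = √(-22)*122 = (I*√22)*122 = 122*I*√22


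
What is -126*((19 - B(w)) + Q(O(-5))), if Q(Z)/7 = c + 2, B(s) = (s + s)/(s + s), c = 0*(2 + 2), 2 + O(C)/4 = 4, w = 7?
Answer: -4032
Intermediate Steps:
O(C) = 8 (O(C) = -8 + 4*4 = -8 + 16 = 8)
c = 0 (c = 0*4 = 0)
B(s) = 1 (B(s) = (2*s)/((2*s)) = (2*s)*(1/(2*s)) = 1)
Q(Z) = 14 (Q(Z) = 7*(0 + 2) = 7*2 = 14)
-126*((19 - B(w)) + Q(O(-5))) = -126*((19 - 1*1) + 14) = -126*((19 - 1) + 14) = -126*(18 + 14) = -126*32 = -4032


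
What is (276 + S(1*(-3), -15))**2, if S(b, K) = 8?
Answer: 80656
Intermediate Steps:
(276 + S(1*(-3), -15))**2 = (276 + 8)**2 = 284**2 = 80656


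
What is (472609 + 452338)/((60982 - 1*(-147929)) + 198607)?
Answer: 924947/407518 ≈ 2.2697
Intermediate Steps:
(472609 + 452338)/((60982 - 1*(-147929)) + 198607) = 924947/((60982 + 147929) + 198607) = 924947/(208911 + 198607) = 924947/407518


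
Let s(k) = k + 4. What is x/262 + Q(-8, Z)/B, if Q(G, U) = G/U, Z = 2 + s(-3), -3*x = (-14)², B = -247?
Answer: -23158/97071 ≈ -0.23857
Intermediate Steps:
s(k) = 4 + k
x = -196/3 (x = -⅓*(-14)² = -⅓*196 = -196/3 ≈ -65.333)
Z = 3 (Z = 2 + (4 - 3) = 2 + 1 = 3)
x/262 + Q(-8, Z)/B = -196/3/262 - 8/3/(-247) = -196/3*1/262 - 8*⅓*(-1/247) = -98/393 - 8/3*(-1/247) = -98/393 + 8/741 = -23158/97071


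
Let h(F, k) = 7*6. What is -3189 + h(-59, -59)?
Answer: -3147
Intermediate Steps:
h(F, k) = 42
-3189 + h(-59, -59) = -3189 + 42 = -3147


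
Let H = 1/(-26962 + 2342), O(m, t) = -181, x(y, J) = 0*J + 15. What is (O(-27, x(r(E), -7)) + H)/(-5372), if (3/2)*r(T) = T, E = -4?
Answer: 4456221/132258640 ≈ 0.033693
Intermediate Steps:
r(T) = 2*T/3
x(y, J) = 15 (x(y, J) = 0 + 15 = 15)
H = -1/24620 (H = 1/(-24620) = -1/24620 ≈ -4.0617e-5)
(O(-27, x(r(E), -7)) + H)/(-5372) = (-181 - 1/24620)/(-5372) = -4456221/24620*(-1/5372) = 4456221/132258640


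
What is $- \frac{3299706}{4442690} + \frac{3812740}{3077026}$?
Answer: $\frac{1696385179061}{3417568159985} \approx 0.49637$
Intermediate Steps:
$- \frac{3299706}{4442690} + \frac{3812740}{3077026} = \left(-3299706\right) \frac{1}{4442690} + 3812740 \cdot \frac{1}{3077026} = - \frac{1649853}{2221345} + \frac{1906370}{1538513} = \frac{1696385179061}{3417568159985}$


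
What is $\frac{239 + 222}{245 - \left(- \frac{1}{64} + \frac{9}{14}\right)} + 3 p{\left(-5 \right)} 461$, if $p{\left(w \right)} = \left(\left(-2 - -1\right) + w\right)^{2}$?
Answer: $\frac{5450946980}{109479} \approx 49790.0$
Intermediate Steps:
$p{\left(w \right)} = \left(-1 + w\right)^{2}$ ($p{\left(w \right)} = \left(\left(-2 + 1\right) + w\right)^{2} = \left(-1 + w\right)^{2}$)
$\frac{239 + 222}{245 - \left(- \frac{1}{64} + \frac{9}{14}\right)} + 3 p{\left(-5 \right)} 461 = \frac{239 + 222}{245 - \left(- \frac{1}{64} + \frac{9}{14}\right)} + 3 \left(-1 - 5\right)^{2} \cdot 461 = \frac{461}{245 - \frac{281}{448}} + 3 \left(-6\right)^{2} \cdot 461 = \frac{461}{245 + \left(- \frac{9}{14} + \frac{1}{64}\right)} + 3 \cdot 36 \cdot 461 = \frac{461}{245 - \frac{281}{448}} + 108 \cdot 461 = \frac{461}{\frac{109479}{448}} + 49788 = 461 \cdot \frac{448}{109479} + 49788 = \frac{206528}{109479} + 49788 = \frac{5450946980}{109479}$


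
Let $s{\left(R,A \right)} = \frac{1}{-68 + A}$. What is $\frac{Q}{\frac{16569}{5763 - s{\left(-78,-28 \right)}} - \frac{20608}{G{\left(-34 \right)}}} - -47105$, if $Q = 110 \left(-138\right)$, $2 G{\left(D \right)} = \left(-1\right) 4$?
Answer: $\frac{13429847544689}{285113416} \approx 47104.0$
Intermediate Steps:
$G{\left(D \right)} = -2$ ($G{\left(D \right)} = \frac{\left(-1\right) 4}{2} = \frac{1}{2} \left(-4\right) = -2$)
$Q = -15180$
$\frac{Q}{\frac{16569}{5763 - s{\left(-78,-28 \right)}} - \frac{20608}{G{\left(-34 \right)}}} - -47105 = - \frac{15180}{\frac{16569}{5763 - \frac{1}{-68 - 28}} - \frac{20608}{-2}} - -47105 = - \frac{15180}{\frac{16569}{5763 - \frac{1}{-96}} - -10304} + 47105 = - \frac{15180}{\frac{16569}{5763 - - \frac{1}{96}} + 10304} + 47105 = - \frac{15180}{\frac{16569}{5763 + \frac{1}{96}} + 10304} + 47105 = - \frac{15180}{\frac{16569}{\frac{553249}{96}} + 10304} + 47105 = - \frac{15180}{16569 \cdot \frac{96}{553249} + 10304} + 47105 = - \frac{15180}{\frac{1590624}{553249} + 10304} + 47105 = - \frac{15180}{\frac{5702268320}{553249}} + 47105 = \left(-15180\right) \frac{553249}{5702268320} + 47105 = - \frac{419915991}{285113416} + 47105 = \frac{13429847544689}{285113416}$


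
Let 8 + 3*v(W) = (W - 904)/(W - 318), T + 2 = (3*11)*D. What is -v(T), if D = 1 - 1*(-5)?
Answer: 134/183 ≈ 0.73224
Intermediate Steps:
D = 6 (D = 1 + 5 = 6)
T = 196 (T = -2 + (3*11)*6 = -2 + 33*6 = -2 + 198 = 196)
v(W) = -8/3 + (-904 + W)/(3*(-318 + W)) (v(W) = -8/3 + ((W - 904)/(W - 318))/3 = -8/3 + ((-904 + W)/(-318 + W))/3 = -8/3 + (-904 + W)/(3*(-318 + W)))
-v(T) = -(1640 - 7*196)/(3*(-318 + 196)) = -(1640 - 1372)/(3*(-122)) = -(-1)*268/(3*122) = -1*(-134/183) = 134/183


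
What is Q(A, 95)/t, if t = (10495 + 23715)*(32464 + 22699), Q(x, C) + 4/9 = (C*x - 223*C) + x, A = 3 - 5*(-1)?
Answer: -183757/16984136070 ≈ -1.0819e-5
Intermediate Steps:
A = 8 (A = 3 + 5 = 8)
Q(x, C) = -4/9 + x - 223*C + C*x (Q(x, C) = -4/9 + ((C*x - 223*C) + x) = -4/9 + ((-223*C + C*x) + x) = -4/9 + (x - 223*C + C*x) = -4/9 + x - 223*C + C*x)
t = 1887126230 (t = 34210*55163 = 1887126230)
Q(A, 95)/t = (-4/9 + 8 - 223*95 + 95*8)/1887126230 = (-4/9 + 8 - 21185 + 760)*(1/1887126230) = -183757/9*1/1887126230 = -183757/16984136070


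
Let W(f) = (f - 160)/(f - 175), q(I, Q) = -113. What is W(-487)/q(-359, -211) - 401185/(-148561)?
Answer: 1574469797/584908114 ≈ 2.6918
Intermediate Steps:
W(f) = (-160 + f)/(-175 + f)
W(-487)/q(-359, -211) - 401185/(-148561) = ((-160 - 487)/(-175 - 487))/(-113) - 401185/(-148561) = (-647/(-662))*(-1/113) - 401185*(-1/148561) = -1/662*(-647)*(-1/113) + 21115/7819 = (647/662)*(-1/113) + 21115/7819 = -647/74806 + 21115/7819 = 1574469797/584908114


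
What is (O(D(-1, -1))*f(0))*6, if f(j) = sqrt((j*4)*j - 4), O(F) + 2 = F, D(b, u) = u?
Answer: -36*I ≈ -36.0*I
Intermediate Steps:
O(F) = -2 + F
f(j) = sqrt(-4 + 4*j**2) (f(j) = sqrt((4*j)*j - 4) = sqrt(4*j**2 - 4) = sqrt(-4 + 4*j**2))
(O(D(-1, -1))*f(0))*6 = ((-2 - 1)*(2*sqrt(-1 + 0**2)))*6 = -6*sqrt(-1 + 0)*6 = -6*sqrt(-1)*6 = -6*I*6 = -36*I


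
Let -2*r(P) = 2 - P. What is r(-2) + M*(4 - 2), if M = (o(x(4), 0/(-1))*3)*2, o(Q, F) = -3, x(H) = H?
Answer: -38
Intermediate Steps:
r(P) = -1 + P/2 (r(P) = -(2 - P)/2 = -1 + P/2)
M = -18 (M = -3*3*2 = -9*2 = -18)
r(-2) + M*(4 - 2) = (-1 + (1/2)*(-2)) - 18*(4 - 2) = (-1 - 1) - 18*2 = -2 - 36 = -38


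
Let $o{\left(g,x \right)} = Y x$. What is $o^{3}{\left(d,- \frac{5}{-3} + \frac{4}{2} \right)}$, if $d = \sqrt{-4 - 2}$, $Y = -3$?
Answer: $-1331$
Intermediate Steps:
$d = i \sqrt{6}$ ($d = \sqrt{-6} = i \sqrt{6} \approx 2.4495 i$)
$o{\left(g,x \right)} = - 3 x$
$o^{3}{\left(d,- \frac{5}{-3} + \frac{4}{2} \right)} = \left(- 3 \left(- \frac{5}{-3} + \frac{4}{2}\right)\right)^{3} = \left(- 3 \left(\left(-5\right) \left(- \frac{1}{3}\right) + 4 \cdot \frac{1}{2}\right)\right)^{3} = \left(- 3 \left(\frac{5}{3} + 2\right)\right)^{3} = \left(\left(-3\right) \frac{11}{3}\right)^{3} = \left(-11\right)^{3} = -1331$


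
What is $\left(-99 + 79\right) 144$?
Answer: $-2880$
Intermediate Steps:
$\left(-99 + 79\right) 144 = \left(-20\right) 144 = -2880$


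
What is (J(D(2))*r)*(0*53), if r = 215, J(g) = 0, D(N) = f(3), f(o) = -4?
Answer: 0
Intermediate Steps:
D(N) = -4
(J(D(2))*r)*(0*53) = (0*215)*(0*53) = 0*0 = 0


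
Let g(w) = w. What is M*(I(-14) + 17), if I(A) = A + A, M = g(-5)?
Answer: 55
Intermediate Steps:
M = -5
I(A) = 2*A
M*(I(-14) + 17) = -5*(2*(-14) + 17) = -5*(-28 + 17) = -5*(-11) = 55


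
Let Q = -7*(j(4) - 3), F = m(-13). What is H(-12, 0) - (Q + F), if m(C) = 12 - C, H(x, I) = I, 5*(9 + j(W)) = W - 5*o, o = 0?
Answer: -517/5 ≈ -103.40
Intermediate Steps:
j(W) = -9 + W/5 (j(W) = -9 + (W - 5*0)/5 = -9 + (W + 0)/5 = -9 + W/5)
F = 25 (F = 12 - 1*(-13) = 12 + 13 = 25)
Q = 392/5 (Q = -7*((-9 + (⅕)*4) - 3) = -7*((-9 + ⅘) - 3) = -7*(-41/5 - 3) = -7*(-56/5) = 392/5 ≈ 78.400)
H(-12, 0) - (Q + F) = 0 - (392/5 + 25) = 0 - 1*517/5 = 0 - 517/5 = -517/5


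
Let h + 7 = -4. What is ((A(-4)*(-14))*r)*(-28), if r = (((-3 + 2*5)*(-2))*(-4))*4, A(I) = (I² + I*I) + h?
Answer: 1843968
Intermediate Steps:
h = -11 (h = -7 - 4 = -11)
A(I) = -11 + 2*I² (A(I) = (I² + I*I) - 11 = (I² + I²) - 11 = 2*I² - 11 = -11 + 2*I²)
r = 224 (r = (((-3 + 10)*(-2))*(-4))*4 = ((7*(-2))*(-4))*4 = -14*(-4)*4 = 56*4 = 224)
((A(-4)*(-14))*r)*(-28) = (((-11 + 2*(-4)²)*(-14))*224)*(-28) = (((-11 + 2*16)*(-14))*224)*(-28) = (((-11 + 32)*(-14))*224)*(-28) = ((21*(-14))*224)*(-28) = -294*224*(-28) = -65856*(-28) = 1843968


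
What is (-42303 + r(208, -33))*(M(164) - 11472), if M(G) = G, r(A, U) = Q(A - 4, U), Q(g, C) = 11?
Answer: 478237936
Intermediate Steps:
r(A, U) = 11
(-42303 + r(208, -33))*(M(164) - 11472) = (-42303 + 11)*(164 - 11472) = -42292*(-11308) = 478237936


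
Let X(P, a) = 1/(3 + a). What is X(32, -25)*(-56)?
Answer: 28/11 ≈ 2.5455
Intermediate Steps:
X(32, -25)*(-56) = -56/(3 - 25) = -56/(-22) = -1/22*(-56) = 28/11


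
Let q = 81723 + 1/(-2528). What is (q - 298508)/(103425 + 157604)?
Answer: -548032481/659881312 ≈ -0.83050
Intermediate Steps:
q = 206595743/2528 (q = 81723 - 1/2528 = 206595743/2528 ≈ 81723.)
(q - 298508)/(103425 + 157604) = (206595743/2528 - 298508)/(103425 + 157604) = -548032481/2528/261029 = -548032481/2528*1/261029 = -548032481/659881312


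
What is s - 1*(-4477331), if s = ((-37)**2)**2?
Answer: 6351492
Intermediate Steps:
s = 1874161 (s = 1369**2 = 1874161)
s - 1*(-4477331) = 1874161 - 1*(-4477331) = 1874161 + 4477331 = 6351492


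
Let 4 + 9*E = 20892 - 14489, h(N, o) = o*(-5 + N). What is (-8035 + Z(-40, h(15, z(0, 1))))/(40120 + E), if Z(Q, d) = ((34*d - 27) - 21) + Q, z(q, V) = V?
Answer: -7783/40831 ≈ -0.19061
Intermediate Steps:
E = 711 (E = -4/9 + (20892 - 14489)/9 = -4/9 + (1/9)*6403 = -4/9 + 6403/9 = 711)
Z(Q, d) = -48 + Q + 34*d (Z(Q, d) = ((-27 + 34*d) - 21) + Q = (-48 + 34*d) + Q = -48 + Q + 34*d)
(-8035 + Z(-40, h(15, z(0, 1))))/(40120 + E) = (-8035 + (-48 - 40 + 34*(1*(-5 + 15))))/(40120 + 711) = (-8035 + (-48 - 40 + 34*(1*10)))/40831 = (-8035 + (-48 - 40 + 34*10))*(1/40831) = (-8035 + (-48 - 40 + 340))*(1/40831) = (-8035 + 252)*(1/40831) = -7783*1/40831 = -7783/40831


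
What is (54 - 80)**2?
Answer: 676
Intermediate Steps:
(54 - 80)**2 = (-26)**2 = 676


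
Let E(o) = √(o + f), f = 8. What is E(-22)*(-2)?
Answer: -2*I*√14 ≈ -7.4833*I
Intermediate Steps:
E(o) = √(8 + o) (E(o) = √(o + 8) = √(8 + o))
E(-22)*(-2) = √(8 - 22)*(-2) = √(-14)*(-2) = (I*√14)*(-2) = -2*I*√14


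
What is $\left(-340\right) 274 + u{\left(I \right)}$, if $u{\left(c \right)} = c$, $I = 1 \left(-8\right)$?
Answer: $-93168$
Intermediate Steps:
$I = -8$
$\left(-340\right) 274 + u{\left(I \right)} = \left(-340\right) 274 - 8 = -93160 - 8 = -93168$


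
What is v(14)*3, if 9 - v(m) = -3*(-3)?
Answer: 0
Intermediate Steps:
v(m) = 0 (v(m) = 9 - (-3)*(-3) = 9 - 1*9 = 9 - 9 = 0)
v(14)*3 = 0*3 = 0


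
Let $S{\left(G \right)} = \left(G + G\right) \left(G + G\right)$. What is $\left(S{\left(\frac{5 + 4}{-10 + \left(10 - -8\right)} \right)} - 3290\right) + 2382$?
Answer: $- \frac{14447}{16} \approx -902.94$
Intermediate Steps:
$S{\left(G \right)} = 4 G^{2}$ ($S{\left(G \right)} = 2 G 2 G = 4 G^{2}$)
$\left(S{\left(\frac{5 + 4}{-10 + \left(10 - -8\right)} \right)} - 3290\right) + 2382 = \left(4 \left(\frac{5 + 4}{-10 + \left(10 - -8\right)}\right)^{2} - 3290\right) + 2382 = \left(4 \left(\frac{9}{-10 + \left(10 + 8\right)}\right)^{2} - 3290\right) + 2382 = \left(4 \left(\frac{9}{-10 + 18}\right)^{2} - 3290\right) + 2382 = \left(4 \left(\frac{9}{8}\right)^{2} - 3290\right) + 2382 = \left(4 \cdot \frac{81}{64} - 3290\right) + 2382 = \left(\frac{81}{16} - 3290\right) + 2382 = - \frac{52559}{16} + 2382 = - \frac{14447}{16}$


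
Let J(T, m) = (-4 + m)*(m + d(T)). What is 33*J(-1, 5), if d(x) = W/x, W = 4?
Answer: 33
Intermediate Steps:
d(x) = 4/x
J(T, m) = (-4 + m)*(m + 4/T)
33*J(-1, 5) = 33*((-16 + 4*5 - 1*5*(-4 + 5))/(-1)) = 33*(-(-16 + 20 - 1*5*1)) = 33*(-(-16 + 20 - 5)) = 33*(-1*(-1)) = 33*1 = 33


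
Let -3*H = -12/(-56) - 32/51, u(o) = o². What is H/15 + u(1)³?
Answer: 6485/6426 ≈ 1.0092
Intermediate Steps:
H = 295/2142 (H = -(-12/(-56) - 32/51)/3 = -(-12*(-1/56) - 32*1/51)/3 = -(3/14 - 32/51)/3 = -⅓*(-295/714) = 295/2142 ≈ 0.13772)
H/15 + u(1)³ = (295/2142)/15 + (1²)³ = (295/2142)*(1/15) + 1³ = 59/6426 + 1 = 6485/6426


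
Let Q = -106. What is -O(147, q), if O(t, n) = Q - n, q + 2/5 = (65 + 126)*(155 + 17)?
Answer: 164788/5 ≈ 32958.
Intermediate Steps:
q = 164258/5 (q = -⅖ + (65 + 126)*(155 + 17) = -⅖ + 191*172 = -⅖ + 32852 = 164258/5 ≈ 32852.)
O(t, n) = -106 - n
-O(147, q) = -(-106 - 1*164258/5) = -(-106 - 164258/5) = -1*(-164788/5) = 164788/5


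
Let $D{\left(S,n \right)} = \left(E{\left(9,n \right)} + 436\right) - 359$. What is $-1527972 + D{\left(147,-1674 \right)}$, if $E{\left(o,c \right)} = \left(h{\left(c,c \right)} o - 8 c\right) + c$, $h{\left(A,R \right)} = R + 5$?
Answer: $-1531198$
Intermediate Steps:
$h{\left(A,R \right)} = 5 + R$
$E{\left(o,c \right)} = - 7 c + o \left(5 + c\right)$ ($E{\left(o,c \right)} = \left(\left(5 + c\right) o - 8 c\right) + c = \left(o \left(5 + c\right) - 8 c\right) + c = \left(- 8 c + o \left(5 + c\right)\right) + c = - 7 c + o \left(5 + c\right)$)
$D{\left(S,n \right)} = 122 + 2 n$ ($D{\left(S,n \right)} = \left(\left(- 7 n + 9 \left(5 + n\right)\right) + 436\right) - 359 = \left(\left(- 7 n + \left(45 + 9 n\right)\right) + 436\right) - 359 = \left(\left(45 + 2 n\right) + 436\right) - 359 = \left(481 + 2 n\right) - 359 = 122 + 2 n$)
$-1527972 + D{\left(147,-1674 \right)} = -1527972 + \left(122 + 2 \left(-1674\right)\right) = -1527972 + \left(122 - 3348\right) = -1527972 - 3226 = -1531198$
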